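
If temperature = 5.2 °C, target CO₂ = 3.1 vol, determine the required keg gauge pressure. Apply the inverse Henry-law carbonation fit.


psi = vols/(0.01821 + 0.09011·e^(−0.04·T)) − 14.695
psi = 3.1/(0.01821 + 0.09011·e^(−0.04·5.2)) − 14.695

19.2226 psi


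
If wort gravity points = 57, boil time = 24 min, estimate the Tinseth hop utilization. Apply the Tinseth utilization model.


U = 1.65·0.000125^(GP/1000) · (1 − e^(−0.04·t))/4.15
bigness = 1.65·0.000125^(57/1000) = 0.9886
boil_factor = (1 − e^(−0.04·24))/4.15 = 0.1487
U = 0.9886 · 0.1487

0.1470


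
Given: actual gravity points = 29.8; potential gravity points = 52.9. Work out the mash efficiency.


efficiency = actual / potential × 100
efficiency = 29.8 / 52.9 × 100

56.3327 %


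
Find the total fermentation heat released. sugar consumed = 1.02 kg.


Q = m_sugar · 590 kJ/kg
Q = 1.02 · 590

601.8000 kJ


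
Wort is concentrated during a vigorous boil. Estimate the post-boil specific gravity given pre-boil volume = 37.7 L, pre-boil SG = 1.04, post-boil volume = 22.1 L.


SG_post = 1 + (SG_pre − 1)·V_pre/V_post
pts_pre = (1.04 − 1)·1000 = 40.0000
pts_post = 40.0000·37.7/22.1 = 68.2353
SG_post = 1 + 68.2353/1000

1.0682


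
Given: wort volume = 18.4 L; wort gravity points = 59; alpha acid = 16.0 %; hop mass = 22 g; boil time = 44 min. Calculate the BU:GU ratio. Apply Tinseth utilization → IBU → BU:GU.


U = 1.65·0.000125^(GP/1000)·(1−e^(−0.04t))/4.15;  IBU = (α/100)·m·U·1000/V;  BU:GU = IBU/GP
U = 1.65·0.000125^(59/1000)·(1−e^(−0.04·44))/4.15 = 0.1937
IBU = (16.0/100)·22·0.1937·1000/18.4 = 37.0583
BU:GU = 37.0583/59

0.6281


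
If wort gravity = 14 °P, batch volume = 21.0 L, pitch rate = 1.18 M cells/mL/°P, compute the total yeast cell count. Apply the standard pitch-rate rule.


cells (billions) = rate · V_L · °P
cells = 1.18 · 21.0 · 14

346.9200 billion cells


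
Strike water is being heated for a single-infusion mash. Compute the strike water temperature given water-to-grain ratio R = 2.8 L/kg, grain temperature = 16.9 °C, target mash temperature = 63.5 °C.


T_strike = (0.41/R)·(T_mash − T_grain) + T_mash
T_strike = (0.41/2.8)·(63.5 − 16.9) + 63.5

70.3236 °C


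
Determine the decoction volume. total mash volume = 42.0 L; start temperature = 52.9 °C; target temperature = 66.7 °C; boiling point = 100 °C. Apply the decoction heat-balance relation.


V_dec = V_total·(T_target − T_start)/(T_boil − T_start)
V_dec = 42.0·(66.7 − 52.9)/(100 − 52.9)

12.3057 L


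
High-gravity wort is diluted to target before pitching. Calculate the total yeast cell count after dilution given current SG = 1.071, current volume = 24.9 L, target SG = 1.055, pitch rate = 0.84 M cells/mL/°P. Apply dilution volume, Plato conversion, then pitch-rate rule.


V_w = V·((SG_c−1)/(SG_t−1)−1);  °P = 259 − 259/SG_t;  cells = rate·(V+V_w)·°P
V_w = 24.9·((1.071−1)/(1.055−1)−1) = 7.2436
V_final = 24.9 + 7.2436 = 32.1436
°P = 259 − 259/1.055 = 13.5024
cells = 0.84·32.1436·13.5024

364.5728 billion cells


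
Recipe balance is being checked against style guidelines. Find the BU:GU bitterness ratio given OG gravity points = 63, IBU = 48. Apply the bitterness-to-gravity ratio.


BU:GU = IBU / OG_points
BU:GU = 48 / 63

0.7619


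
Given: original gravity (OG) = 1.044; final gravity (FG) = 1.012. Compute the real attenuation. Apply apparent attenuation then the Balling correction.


AA = (OG−FG)/(OG−1)·100;  RA = AA·0.8192
AA = (1.044 − 1.012)/(1.044 − 1)·100 = 72.7273
RA = 72.7273·0.8192

59.5782 %


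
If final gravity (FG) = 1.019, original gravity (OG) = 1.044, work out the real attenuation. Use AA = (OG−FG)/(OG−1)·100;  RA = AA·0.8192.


AA = (1.044 − 1.019)/(1.044 − 1)·100 = 56.8182
RA = 56.8182·0.8192

46.5455 %


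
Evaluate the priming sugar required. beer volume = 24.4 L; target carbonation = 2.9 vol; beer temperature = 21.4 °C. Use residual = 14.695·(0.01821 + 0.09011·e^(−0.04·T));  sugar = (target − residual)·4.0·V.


residual = 14.695·(0.01821 + 0.09011·e^(−0.04·21.4)) = 0.8302
sugar = (2.9 − 0.8302)·4.0·24.4

202.0145 g


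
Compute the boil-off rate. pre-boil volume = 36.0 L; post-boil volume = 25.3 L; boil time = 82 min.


rate = (V_pre − V_post) / (t_min/60)
rate = (36.0 − 25.3) / (82/60)

7.8293 L/hr


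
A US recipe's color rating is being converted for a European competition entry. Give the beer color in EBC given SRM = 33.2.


EBC = SRM · 1.97
EBC = 33.2 · 1.97

65.4040 EBC


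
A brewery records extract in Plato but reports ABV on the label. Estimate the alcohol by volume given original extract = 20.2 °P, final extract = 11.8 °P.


SG = 259/(259 − P);  ABV = (OG − FG)·131.25
OG = 259/(259 − 20.2) = 1.0846
FG = 259/(259 − 11.8) = 1.0477
ABV = (1.0846 − 1.0477)·131.25

4.8372 % ABV


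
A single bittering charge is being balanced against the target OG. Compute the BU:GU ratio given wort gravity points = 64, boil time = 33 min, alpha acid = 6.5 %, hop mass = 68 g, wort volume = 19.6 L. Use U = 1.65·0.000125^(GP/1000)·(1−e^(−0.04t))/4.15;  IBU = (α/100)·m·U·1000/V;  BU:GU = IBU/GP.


U = 1.65·0.000125^(64/1000)·(1−e^(−0.04·33))/4.15 = 0.1639
IBU = (6.5/100)·68·0.1639·1000/19.6 = 36.9682
BU:GU = 36.9682/64

0.5776


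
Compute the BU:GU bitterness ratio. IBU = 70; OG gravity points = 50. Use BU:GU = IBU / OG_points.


BU:GU = 70 / 50

1.4000


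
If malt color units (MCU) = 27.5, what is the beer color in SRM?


SRM = 1.4922 · MCU^0.6859
SRM = 1.4922 · 27.5^0.6859

14.4899 SRM


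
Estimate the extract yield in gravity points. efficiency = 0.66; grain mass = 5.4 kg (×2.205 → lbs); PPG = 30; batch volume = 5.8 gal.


points = lbs × PPG × eff / vol
lbs = 5.4 × 2.205 = 11.9070
points = 11.9070 × 30 × 0.66 / 5.8

40.6480 points


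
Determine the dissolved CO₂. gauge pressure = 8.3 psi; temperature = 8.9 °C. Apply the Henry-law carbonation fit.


vols = (P + 14.695)·(0.01821 + 0.09011·e^(−0.04·T))
vols = (8.3 + 14.695)·(0.01821 + 0.09011·e^(−0.04·8.9))

1.8702 volumes


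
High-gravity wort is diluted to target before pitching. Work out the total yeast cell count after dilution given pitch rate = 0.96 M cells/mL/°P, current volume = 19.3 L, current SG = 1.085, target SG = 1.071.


V_w = V·((SG_c−1)/(SG_t−1)−1);  °P = 259 − 259/SG_t;  cells = rate·(V+V_w)·°P
V_w = 19.3·((1.085−1)/(1.071−1)−1) = 3.8056
V_final = 19.3 + 3.8056 = 23.1056
°P = 259 − 259/1.071 = 17.1699
cells = 0.96·23.1056·17.1699

380.8533 billion cells


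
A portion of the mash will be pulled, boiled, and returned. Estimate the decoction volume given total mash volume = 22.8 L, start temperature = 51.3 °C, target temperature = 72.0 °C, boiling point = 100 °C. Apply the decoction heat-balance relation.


V_dec = V_total·(T_target − T_start)/(T_boil − T_start)
V_dec = 22.8·(72.0 − 51.3)/(100 − 51.3)

9.6912 L


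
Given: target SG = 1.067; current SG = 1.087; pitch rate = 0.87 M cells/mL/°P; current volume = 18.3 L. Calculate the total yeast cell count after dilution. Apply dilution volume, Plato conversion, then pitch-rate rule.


V_w = V·((SG_c−1)/(SG_t−1)−1);  °P = 259 − 259/SG_t;  cells = rate·(V+V_w)·°P
V_w = 18.3·((1.087−1)/(1.067−1)−1) = 5.4627
V_final = 18.3 + 5.4627 = 23.7627
°P = 259 − 259/1.067 = 16.2634
cells = 0.87·23.7627·16.2634

336.2211 billion cells


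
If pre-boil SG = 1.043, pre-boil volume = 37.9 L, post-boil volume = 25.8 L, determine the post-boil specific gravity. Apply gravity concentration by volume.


SG_post = 1 + (SG_pre − 1)·V_pre/V_post
pts_pre = (1.043 − 1)·1000 = 43.0000
pts_post = 43.0000·37.9/25.8 = 63.1667
SG_post = 1 + 63.1667/1000

1.0632


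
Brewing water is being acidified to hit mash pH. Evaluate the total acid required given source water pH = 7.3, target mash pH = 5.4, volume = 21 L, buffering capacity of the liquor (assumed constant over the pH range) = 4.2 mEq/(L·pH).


acid = buffering capacity · (pH_source − pH_target) · V
acid = 4.2 · (7.3 − 5.4) · 21

167.5800 mEq


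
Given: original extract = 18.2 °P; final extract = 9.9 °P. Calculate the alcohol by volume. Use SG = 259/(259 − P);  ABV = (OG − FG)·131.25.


OG = 259/(259 − 18.2) = 1.0756
FG = 259/(259 − 9.9) = 1.0397
ABV = (1.0756 − 1.0397)·131.25

4.7038 % ABV


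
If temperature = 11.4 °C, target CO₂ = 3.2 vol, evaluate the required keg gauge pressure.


psi = vols/(0.01821 + 0.09011·e^(−0.04·T)) − 14.695
psi = 3.2/(0.01821 + 0.09011·e^(−0.04·11.4)) − 14.695

27.7887 psi


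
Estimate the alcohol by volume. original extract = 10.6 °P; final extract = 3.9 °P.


SG = 259/(259 − P);  ABV = (OG − FG)·131.25
OG = 259/(259 − 10.6) = 1.0427
FG = 259/(259 − 3.9) = 1.0153
ABV = (1.0427 − 1.0153)·131.25

3.5943 % ABV


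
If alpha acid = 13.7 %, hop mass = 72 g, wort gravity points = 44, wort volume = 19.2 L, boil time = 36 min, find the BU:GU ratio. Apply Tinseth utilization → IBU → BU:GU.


U = 1.65·0.000125^(GP/1000)·(1−e^(−0.04t))/4.15;  IBU = (α/100)·m·U·1000/V;  BU:GU = IBU/GP
U = 1.65·0.000125^(44/1000)·(1−e^(−0.04·36))/4.15 = 0.2043
IBU = (13.7/100)·72·0.2043·1000/19.2 = 104.9584
BU:GU = 104.9584/44

2.3854


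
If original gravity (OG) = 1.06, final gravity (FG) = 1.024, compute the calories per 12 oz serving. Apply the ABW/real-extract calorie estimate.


ABW = (OG−FG)·131.25·0.79/FG;  °P = 259 − 259/SG (for OG→OE and FG→AE);  RE = 0.1808·OE + 0.8192·AE;  Cal = (6.9·ABW + 4·(RE−0.1))·FG·3.55
ABW = (1.06 − 1.024)·131.25·0.79/1.024 = 3.6453
OE = 259 − 259/1.06 = 14.6604 °P
AE = 259 − 259/1.024 = 6.0703 °P
RE = 0.1808·14.6604 + 0.8192·6.0703 = 7.6234 °P
Cal = (6.9·3.6453 + 4·(7.6234−0.1))·1.024·3.55

200.8299 kcal


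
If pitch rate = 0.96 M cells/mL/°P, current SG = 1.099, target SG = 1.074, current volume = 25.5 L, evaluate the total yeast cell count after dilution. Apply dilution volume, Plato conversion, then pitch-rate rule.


V_w = V·((SG_c−1)/(SG_t−1)−1);  °P = 259 − 259/SG_t;  cells = rate·(V+V_w)·°P
V_w = 25.5·((1.099−1)/(1.074−1)−1) = 8.6149
V_final = 25.5 + 8.6149 = 34.1149
°P = 259 − 259/1.074 = 17.8454
cells = 0.96·34.1149·17.8454

584.4429 billion cells


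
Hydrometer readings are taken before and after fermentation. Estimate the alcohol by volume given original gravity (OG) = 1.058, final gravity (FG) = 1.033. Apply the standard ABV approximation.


ABV = (OG − FG) · 131.25
ABV = (1.058 − 1.033) · 131.25

3.2813 % ABV


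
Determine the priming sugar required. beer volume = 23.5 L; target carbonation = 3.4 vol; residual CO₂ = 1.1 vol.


sugar = (target − residual)·4.0·V
sugar = (3.4 − 1.1)·4.0·23.5

216.2000 g


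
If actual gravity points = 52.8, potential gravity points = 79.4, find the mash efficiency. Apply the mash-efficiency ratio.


efficiency = actual / potential × 100
efficiency = 52.8 / 79.4 × 100

66.4987 %


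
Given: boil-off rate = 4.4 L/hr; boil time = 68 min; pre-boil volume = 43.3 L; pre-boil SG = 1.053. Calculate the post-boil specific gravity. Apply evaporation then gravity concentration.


V_post = V_pre − rate·(t/60);  SG_post = 1 + (SG_pre−1)·V_pre/V_post
V_post = 43.3 − 4.4·(68/60) = 38.3133
SG_post = 1 + (1.053 − 1)·43.3/38.3133

1.0599


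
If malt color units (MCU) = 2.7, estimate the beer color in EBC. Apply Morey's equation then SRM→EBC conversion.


SRM = 1.4922·MCU^0.6859;  EBC = SRM·1.97
SRM = 1.4922·2.7^0.6859 = 2.9492
EBC = 2.9492·1.97

5.8099 EBC


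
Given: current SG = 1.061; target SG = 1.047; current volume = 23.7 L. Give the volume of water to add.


V_water = V·((SG_curr − 1)/(SG_target − 1) − 1)
V_water = 23.7·((1.061 − 1)/(1.047 − 1) − 1)

7.0596 L


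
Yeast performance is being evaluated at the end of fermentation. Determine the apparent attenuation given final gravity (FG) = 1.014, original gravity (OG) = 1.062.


AA = (OG − FG)/(OG − 1) · 100
AA = (1.062 − 1.014)/(1.062 − 1) · 100

77.4194 %


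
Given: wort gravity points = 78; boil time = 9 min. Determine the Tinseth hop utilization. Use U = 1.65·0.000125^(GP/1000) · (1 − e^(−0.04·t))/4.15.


bigness = 1.65·0.000125^(78/1000) = 0.8185
boil_factor = (1 − e^(−0.04·9))/4.15 = 0.0728
U = 0.8185 · 0.0728

0.0596


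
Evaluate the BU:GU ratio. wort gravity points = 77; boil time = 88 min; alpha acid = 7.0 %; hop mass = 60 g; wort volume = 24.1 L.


U = 1.65·0.000125^(GP/1000)·(1−e^(−0.04t))/4.15;  IBU = (α/100)·m·U·1000/V;  BU:GU = IBU/GP
U = 1.65·0.000125^(77/1000)·(1−e^(−0.04·88))/4.15 = 0.1931
IBU = (7.0/100)·60·0.1931·1000/24.1 = 33.6574
BU:GU = 33.6574/77

0.4371


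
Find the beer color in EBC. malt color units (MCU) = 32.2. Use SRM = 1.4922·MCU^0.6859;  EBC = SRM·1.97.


SRM = 1.4922·32.2^0.6859 = 16.1460
EBC = 16.1460·1.97

31.8077 EBC


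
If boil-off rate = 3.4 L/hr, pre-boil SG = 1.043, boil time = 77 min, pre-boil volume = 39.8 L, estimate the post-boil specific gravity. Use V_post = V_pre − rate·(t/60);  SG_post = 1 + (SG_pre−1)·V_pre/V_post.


V_post = 39.8 − 3.4·(77/60) = 35.4367
SG_post = 1 + (1.043 − 1)·39.8/35.4367

1.0483


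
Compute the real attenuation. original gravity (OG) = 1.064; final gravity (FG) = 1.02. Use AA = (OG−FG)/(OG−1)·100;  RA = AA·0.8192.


AA = (1.064 − 1.02)/(1.064 − 1)·100 = 68.7500
RA = 68.7500·0.8192

56.3200 %


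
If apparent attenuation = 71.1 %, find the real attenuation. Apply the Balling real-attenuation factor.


RA = AA · 0.8192
RA = 71.1 · 0.8192

58.2451 %


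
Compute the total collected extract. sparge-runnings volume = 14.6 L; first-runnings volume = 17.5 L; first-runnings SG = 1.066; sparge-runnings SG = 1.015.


total = Σ (SG_i − 1)·1000·V_i
first = (1.066 − 1)·1000·17.5 = 1155.0000
sparge = (1.015 − 1)·1000·14.6 = 219.0000
total = 1155.0000 + 219.0000

1374.0000 gravity·L


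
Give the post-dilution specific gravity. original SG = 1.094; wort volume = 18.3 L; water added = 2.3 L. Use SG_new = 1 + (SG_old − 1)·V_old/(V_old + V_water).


pts = (1.094 − 1)·1000·18.3/(18.3 + 2.3) = 83.5049
SG_new = 1 + 83.5049/1000

1.0835


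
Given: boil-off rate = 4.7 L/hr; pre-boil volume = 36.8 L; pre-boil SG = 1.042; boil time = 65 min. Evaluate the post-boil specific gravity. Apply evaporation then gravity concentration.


V_post = V_pre − rate·(t/60);  SG_post = 1 + (SG_pre−1)·V_pre/V_post
V_post = 36.8 − 4.7·(65/60) = 31.7083
SG_post = 1 + (1.042 − 1)·36.8/31.7083

1.0487


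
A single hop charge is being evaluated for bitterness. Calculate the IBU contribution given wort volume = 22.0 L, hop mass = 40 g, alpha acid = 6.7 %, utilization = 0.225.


IBU = (α/100)·mass·U·1000 / V
IBU = (6.7/100)·40·0.225·1000 / 22.0

27.4091 IBU


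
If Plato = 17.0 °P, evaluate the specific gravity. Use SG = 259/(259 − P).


SG = 259/(259 − 17.0)

1.0702


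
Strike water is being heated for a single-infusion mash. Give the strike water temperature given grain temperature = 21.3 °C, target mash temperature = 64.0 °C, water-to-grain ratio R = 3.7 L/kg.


T_strike = (0.41/R)·(T_mash − T_grain) + T_mash
T_strike = (0.41/3.7)·(64.0 − 21.3) + 64.0

68.7316 °C


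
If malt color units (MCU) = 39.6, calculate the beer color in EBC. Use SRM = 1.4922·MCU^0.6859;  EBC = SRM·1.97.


SRM = 1.4922·39.6^0.6859 = 18.6074
EBC = 18.6074·1.97

36.6566 EBC


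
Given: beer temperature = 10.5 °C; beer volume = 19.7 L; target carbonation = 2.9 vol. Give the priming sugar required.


residual = 14.695·(0.01821 + 0.09011·e^(−0.04·T));  sugar = (target − residual)·4.0·V
residual = 14.695·(0.01821 + 0.09011·e^(−0.04·10.5)) = 1.1376
sugar = (2.9 − 1.1376)·4.0·19.7

138.8743 g


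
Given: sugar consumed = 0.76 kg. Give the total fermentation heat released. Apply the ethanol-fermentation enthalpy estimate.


Q = m_sugar · 590 kJ/kg
Q = 0.76 · 590

448.4000 kJ


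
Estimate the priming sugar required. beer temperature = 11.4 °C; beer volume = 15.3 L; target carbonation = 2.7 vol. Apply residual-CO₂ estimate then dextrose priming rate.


residual = 14.695·(0.01821 + 0.09011·e^(−0.04·T));  sugar = (target − residual)·4.0·V
residual = 14.695·(0.01821 + 0.09011·e^(−0.04·11.4)) = 1.1069
sugar = (2.7 − 1.1069)·4.0·15.3

97.4995 g


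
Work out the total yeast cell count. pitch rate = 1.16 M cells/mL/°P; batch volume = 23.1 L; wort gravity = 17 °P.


cells (billions) = rate · V_L · °P
cells = 1.16 · 23.1 · 17

455.5320 billion cells


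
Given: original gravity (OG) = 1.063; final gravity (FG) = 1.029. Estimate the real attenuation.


AA = (OG−FG)/(OG−1)·100;  RA = AA·0.8192
AA = (1.063 − 1.029)/(1.063 − 1)·100 = 53.9683
RA = 53.9683·0.8192

44.2108 %


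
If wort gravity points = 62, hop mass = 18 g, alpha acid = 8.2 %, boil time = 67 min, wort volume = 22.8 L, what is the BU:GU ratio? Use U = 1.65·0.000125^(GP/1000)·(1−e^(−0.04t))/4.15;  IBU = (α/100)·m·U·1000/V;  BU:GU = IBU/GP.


U = 1.65·0.000125^(62/1000)·(1−e^(−0.04·67))/4.15 = 0.2121
IBU = (8.2/100)·18·0.2121·1000/22.8 = 13.7325
BU:GU = 13.7325/62

0.2215


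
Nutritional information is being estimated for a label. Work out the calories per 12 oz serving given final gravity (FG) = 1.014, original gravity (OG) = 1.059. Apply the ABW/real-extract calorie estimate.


ABW = (OG−FG)·131.25·0.79/FG;  °P = 259 − 259/SG (for OG→OE and FG→AE);  RE = 0.1808·OE + 0.8192·AE;  Cal = (6.9·ABW + 4·(RE−0.1))·FG·3.55
ABW = (1.059 − 1.014)·131.25·0.79/1.014 = 4.6015
OE = 259 − 259/1.059 = 14.4297 °P
AE = 259 − 259/1.014 = 3.5759 °P
RE = 0.1808·14.4297 + 0.8192·3.5759 = 5.5383 °P
Cal = (6.9·4.6015 + 4·(5.5383−0.1))·1.014·3.55

192.5970 kcal


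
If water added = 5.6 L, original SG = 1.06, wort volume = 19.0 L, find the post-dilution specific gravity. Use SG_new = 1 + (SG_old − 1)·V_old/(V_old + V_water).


pts = (1.06 − 1)·1000·19.0/(19.0 + 5.6) = 46.3415
SG_new = 1 + 46.3415/1000

1.0463


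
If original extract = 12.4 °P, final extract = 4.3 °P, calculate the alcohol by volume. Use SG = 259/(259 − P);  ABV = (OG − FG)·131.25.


OG = 259/(259 − 12.4) = 1.0503
FG = 259/(259 − 4.3) = 1.0169
ABV = (1.0503 − 1.0169)·131.25

4.3839 % ABV


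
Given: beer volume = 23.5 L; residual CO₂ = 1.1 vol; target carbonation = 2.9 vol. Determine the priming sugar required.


sugar = (target − residual)·4.0·V
sugar = (2.9 − 1.1)·4.0·23.5

169.2000 g


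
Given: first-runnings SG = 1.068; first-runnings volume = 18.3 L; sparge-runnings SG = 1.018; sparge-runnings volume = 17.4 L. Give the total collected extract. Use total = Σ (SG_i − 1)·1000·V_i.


first = (1.068 − 1)·1000·18.3 = 1244.4000
sparge = (1.018 − 1)·1000·17.4 = 313.2000
total = 1244.4000 + 313.2000

1557.6000 gravity·L


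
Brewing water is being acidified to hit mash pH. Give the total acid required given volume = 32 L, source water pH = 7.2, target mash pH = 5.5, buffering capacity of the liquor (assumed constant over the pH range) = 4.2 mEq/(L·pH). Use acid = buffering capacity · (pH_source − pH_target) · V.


acid = 4.2 · (7.2 − 5.5) · 32

228.4800 mEq


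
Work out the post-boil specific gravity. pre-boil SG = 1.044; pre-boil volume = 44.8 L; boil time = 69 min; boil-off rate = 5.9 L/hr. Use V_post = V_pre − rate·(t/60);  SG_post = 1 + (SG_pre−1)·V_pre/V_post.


V_post = 44.8 − 5.9·(69/60) = 38.0150
SG_post = 1 + (1.044 − 1)·44.8/38.0150

1.0519


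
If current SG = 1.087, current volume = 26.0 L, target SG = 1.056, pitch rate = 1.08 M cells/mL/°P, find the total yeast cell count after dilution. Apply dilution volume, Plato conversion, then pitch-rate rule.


V_w = V·((SG_c−1)/(SG_t−1)−1);  °P = 259 − 259/SG_t;  cells = rate·(V+V_w)·°P
V_w = 26.0·((1.087−1)/(1.056−1)−1) = 14.3929
V_final = 26.0 + 14.3929 = 40.3929
°P = 259 − 259/1.056 = 13.7348
cells = 1.08·40.3929·13.7348

599.1730 billion cells


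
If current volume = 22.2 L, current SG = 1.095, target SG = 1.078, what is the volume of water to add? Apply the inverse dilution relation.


V_water = V·((SG_curr − 1)/(SG_target − 1) − 1)
V_water = 22.2·((1.095 − 1)/(1.078 − 1) − 1)

4.8385 L


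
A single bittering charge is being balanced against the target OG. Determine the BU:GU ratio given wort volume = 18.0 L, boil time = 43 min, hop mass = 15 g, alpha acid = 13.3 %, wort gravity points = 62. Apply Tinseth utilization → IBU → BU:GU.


U = 1.65·0.000125^(GP/1000)·(1−e^(−0.04t))/4.15;  IBU = (α/100)·m·U·1000/V;  BU:GU = IBU/GP
U = 1.65·0.000125^(62/1000)·(1−e^(−0.04·43))/4.15 = 0.1870
IBU = (13.3/100)·15·0.1870·1000/18.0 = 20.7216
BU:GU = 20.7216/62

0.3342


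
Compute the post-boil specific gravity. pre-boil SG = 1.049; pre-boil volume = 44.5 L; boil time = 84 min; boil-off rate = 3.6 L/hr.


V_post = V_pre − rate·(t/60);  SG_post = 1 + (SG_pre−1)·V_pre/V_post
V_post = 44.5 − 3.6·(84/60) = 39.4600
SG_post = 1 + (1.049 − 1)·44.5/39.4600

1.0553


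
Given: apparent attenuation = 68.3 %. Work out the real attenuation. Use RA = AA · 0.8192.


RA = 68.3 · 0.8192

55.9514 %


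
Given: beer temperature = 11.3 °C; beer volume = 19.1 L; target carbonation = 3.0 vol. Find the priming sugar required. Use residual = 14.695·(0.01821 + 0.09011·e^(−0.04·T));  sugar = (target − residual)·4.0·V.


residual = 14.695·(0.01821 + 0.09011·e^(−0.04·11.3)) = 1.1102
sugar = (3.0 − 1.1102)·4.0·19.1

144.3781 g


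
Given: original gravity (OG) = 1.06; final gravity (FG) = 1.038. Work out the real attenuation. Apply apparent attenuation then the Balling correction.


AA = (OG−FG)/(OG−1)·100;  RA = AA·0.8192
AA = (1.06 − 1.038)/(1.06 − 1)·100 = 36.6667
RA = 36.6667·0.8192

30.0373 %


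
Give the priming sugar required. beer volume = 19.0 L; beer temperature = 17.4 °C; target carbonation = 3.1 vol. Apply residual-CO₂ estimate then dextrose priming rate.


residual = 14.695·(0.01821 + 0.09011·e^(−0.04·T));  sugar = (target − residual)·4.0·V
residual = 14.695·(0.01821 + 0.09011·e^(−0.04·17.4)) = 0.9278
sugar = (3.1 − 0.9278)·4.0·19.0

165.0877 g


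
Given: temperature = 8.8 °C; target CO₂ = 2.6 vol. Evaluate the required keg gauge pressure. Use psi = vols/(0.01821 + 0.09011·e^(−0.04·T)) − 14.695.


psi = 2.6/(0.01821 + 0.09011·e^(−0.04·8.8)) − 14.695

17.1746 psi


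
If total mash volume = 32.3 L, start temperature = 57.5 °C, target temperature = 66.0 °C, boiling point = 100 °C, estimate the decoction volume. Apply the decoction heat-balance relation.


V_dec = V_total·(T_target − T_start)/(T_boil − T_start)
V_dec = 32.3·(66.0 − 57.5)/(100 − 57.5)

6.4600 L


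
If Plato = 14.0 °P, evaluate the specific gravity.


SG = 259/(259 − P)
SG = 259/(259 − 14.0)

1.0571


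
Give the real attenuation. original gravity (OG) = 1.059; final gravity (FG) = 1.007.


AA = (OG−FG)/(OG−1)·100;  RA = AA·0.8192
AA = (1.059 − 1.007)/(1.059 − 1)·100 = 88.1356
RA = 88.1356·0.8192

72.2007 %


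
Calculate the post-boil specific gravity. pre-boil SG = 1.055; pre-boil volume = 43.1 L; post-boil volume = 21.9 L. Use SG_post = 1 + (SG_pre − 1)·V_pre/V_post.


pts_pre = (1.055 − 1)·1000 = 55.0000
pts_post = 55.0000·43.1/21.9 = 108.2420
SG_post = 1 + 108.2420/1000

1.1082


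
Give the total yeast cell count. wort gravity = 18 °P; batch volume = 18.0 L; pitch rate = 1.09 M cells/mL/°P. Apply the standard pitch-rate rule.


cells (billions) = rate · V_L · °P
cells = 1.09 · 18.0 · 18

353.1600 billion cells


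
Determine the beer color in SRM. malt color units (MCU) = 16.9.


SRM = 1.4922 · MCU^0.6859
SRM = 1.4922 · 16.9^0.6859

10.3761 SRM


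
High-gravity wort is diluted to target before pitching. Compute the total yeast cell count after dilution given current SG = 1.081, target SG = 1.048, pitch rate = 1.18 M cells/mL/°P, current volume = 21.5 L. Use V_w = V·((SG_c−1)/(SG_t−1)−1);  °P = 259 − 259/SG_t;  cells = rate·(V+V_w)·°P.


V_w = 21.5·((1.081−1)/(1.048−1)−1) = 14.7812
V_final = 21.5 + 14.7812 = 36.2812
°P = 259 − 259/1.048 = 11.8626
cells = 1.18·36.2812·11.8626

507.8600 billion cells


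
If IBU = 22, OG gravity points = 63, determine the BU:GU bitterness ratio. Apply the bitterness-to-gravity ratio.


BU:GU = IBU / OG_points
BU:GU = 22 / 63

0.3492


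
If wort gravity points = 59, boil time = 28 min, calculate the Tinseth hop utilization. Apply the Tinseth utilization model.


U = 1.65·0.000125^(GP/1000) · (1 − e^(−0.04·t))/4.15
bigness = 1.65·0.000125^(59/1000) = 0.9710
boil_factor = (1 − e^(−0.04·28))/4.15 = 0.1623
U = 0.9710 · 0.1623

0.1576


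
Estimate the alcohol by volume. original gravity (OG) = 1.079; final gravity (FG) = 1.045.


ABV = (OG − FG) · 131.25
ABV = (1.079 − 1.045) · 131.25

4.4625 % ABV


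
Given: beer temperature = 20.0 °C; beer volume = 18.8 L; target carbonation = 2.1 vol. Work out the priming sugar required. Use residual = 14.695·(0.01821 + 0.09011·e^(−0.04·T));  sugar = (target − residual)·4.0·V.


residual = 14.695·(0.01821 + 0.09011·e^(−0.04·20.0)) = 0.8626
sugar = (2.1 − 0.8626)·4.0·18.8

93.0538 g


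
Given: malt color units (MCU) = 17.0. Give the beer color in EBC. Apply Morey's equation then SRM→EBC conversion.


SRM = 1.4922·MCU^0.6859;  EBC = SRM·1.97
SRM = 1.4922·17.0^0.6859 = 10.4182
EBC = 10.4182·1.97

20.5238 EBC


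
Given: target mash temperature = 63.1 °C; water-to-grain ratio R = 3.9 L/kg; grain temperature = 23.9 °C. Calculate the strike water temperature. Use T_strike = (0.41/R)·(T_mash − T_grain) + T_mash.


T_strike = (0.41/3.9)·(63.1 − 23.9) + 63.1

67.2210 °C


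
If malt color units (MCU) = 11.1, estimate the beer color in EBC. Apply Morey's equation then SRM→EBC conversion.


SRM = 1.4922·MCU^0.6859;  EBC = SRM·1.97
SRM = 1.4922·11.1^0.6859 = 7.7770
EBC = 7.7770·1.97

15.3208 EBC


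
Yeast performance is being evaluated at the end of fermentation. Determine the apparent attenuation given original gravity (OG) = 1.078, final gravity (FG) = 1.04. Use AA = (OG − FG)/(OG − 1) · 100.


AA = (1.078 − 1.04)/(1.078 − 1) · 100

48.7179 %


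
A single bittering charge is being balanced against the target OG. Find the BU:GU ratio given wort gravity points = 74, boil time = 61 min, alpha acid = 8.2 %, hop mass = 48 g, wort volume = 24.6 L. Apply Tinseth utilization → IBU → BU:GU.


U = 1.65·0.000125^(GP/1000)·(1−e^(−0.04t))/4.15;  IBU = (α/100)·m·U·1000/V;  BU:GU = IBU/GP
U = 1.65·0.000125^(74/1000)·(1−e^(−0.04·61))/4.15 = 0.1866
IBU = (8.2/100)·48·0.1866·1000/24.6 = 29.8622
BU:GU = 29.8622/74

0.4035


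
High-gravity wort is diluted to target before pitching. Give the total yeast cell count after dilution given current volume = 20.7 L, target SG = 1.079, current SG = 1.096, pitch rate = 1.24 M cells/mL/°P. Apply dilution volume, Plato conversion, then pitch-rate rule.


V_w = V·((SG_c−1)/(SG_t−1)−1);  °P = 259 − 259/SG_t;  cells = rate·(V+V_w)·°P
V_w = 20.7·((1.096−1)/(1.079−1)−1) = 4.4544
V_final = 20.7 + 4.4544 = 25.1544
°P = 259 − 259/1.079 = 18.9629
cells = 1.24·25.1544·18.9629

591.4821 billion cells


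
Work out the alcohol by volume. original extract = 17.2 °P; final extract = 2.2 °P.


SG = 259/(259 − P);  ABV = (OG − FG)·131.25
OG = 259/(259 − 17.2) = 1.0711
FG = 259/(259 − 2.2) = 1.0086
ABV = (1.0711 − 1.0086)·131.25

8.2118 % ABV


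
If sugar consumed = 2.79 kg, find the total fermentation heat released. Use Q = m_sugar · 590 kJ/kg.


Q = 2.79 · 590

1646.1000 kJ


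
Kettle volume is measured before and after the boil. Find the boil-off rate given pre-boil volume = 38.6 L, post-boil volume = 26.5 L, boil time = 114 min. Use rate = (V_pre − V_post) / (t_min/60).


rate = (38.6 − 26.5) / (114/60)

6.3684 L/hr


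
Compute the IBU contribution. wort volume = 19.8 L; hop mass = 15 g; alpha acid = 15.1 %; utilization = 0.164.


IBU = (α/100)·mass·U·1000 / V
IBU = (15.1/100)·15·0.164·1000 / 19.8

18.7606 IBU


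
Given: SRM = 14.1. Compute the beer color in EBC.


EBC = SRM · 1.97
EBC = 14.1 · 1.97

27.7770 EBC


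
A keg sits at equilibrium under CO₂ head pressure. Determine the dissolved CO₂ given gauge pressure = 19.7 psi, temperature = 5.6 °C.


vols = (P + 14.695)·(0.01821 + 0.09011·e^(−0.04·T))
vols = (19.7 + 14.695)·(0.01821 + 0.09011·e^(−0.04·5.6))

3.1037 volumes


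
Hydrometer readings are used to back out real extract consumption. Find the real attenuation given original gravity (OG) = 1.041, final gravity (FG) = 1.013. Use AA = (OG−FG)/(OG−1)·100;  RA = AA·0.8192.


AA = (1.041 − 1.013)/(1.041 − 1)·100 = 68.2927
RA = 68.2927·0.8192

55.9454 %


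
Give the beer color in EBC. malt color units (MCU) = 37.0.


SRM = 1.4922·MCU^0.6859;  EBC = SRM·1.97
SRM = 1.4922·37.0^0.6859 = 17.7606
EBC = 17.7606·1.97

34.9883 EBC


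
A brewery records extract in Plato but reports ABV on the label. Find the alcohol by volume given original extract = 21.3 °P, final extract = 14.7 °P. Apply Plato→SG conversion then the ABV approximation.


SG = 259/(259 − P);  ABV = (OG − FG)·131.25
OG = 259/(259 − 21.3) = 1.0896
FG = 259/(259 − 14.7) = 1.0602
ABV = (1.0896 − 1.0602)·131.25

3.8636 % ABV


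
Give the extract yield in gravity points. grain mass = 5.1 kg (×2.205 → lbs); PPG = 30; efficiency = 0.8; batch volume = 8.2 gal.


points = lbs × PPG × eff / vol
lbs = 5.1 × 2.205 = 11.2455
points = 11.2455 × 30 × 0.8 / 8.2

32.9137 points


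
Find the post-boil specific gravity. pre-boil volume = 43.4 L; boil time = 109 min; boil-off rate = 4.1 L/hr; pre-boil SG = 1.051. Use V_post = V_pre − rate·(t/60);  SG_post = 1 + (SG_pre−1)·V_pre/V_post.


V_post = 43.4 − 4.1·(109/60) = 35.9517
SG_post = 1 + (1.051 − 1)·43.4/35.9517

1.0616


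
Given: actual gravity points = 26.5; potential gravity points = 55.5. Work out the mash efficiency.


efficiency = actual / potential × 100
efficiency = 26.5 / 55.5 × 100

47.7477 %


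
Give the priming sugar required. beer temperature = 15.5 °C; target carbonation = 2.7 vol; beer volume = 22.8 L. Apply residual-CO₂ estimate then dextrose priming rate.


residual = 14.695·(0.01821 + 0.09011·e^(−0.04·T));  sugar = (target − residual)·4.0·V
residual = 14.695·(0.01821 + 0.09011·e^(−0.04·15.5)) = 0.9799
sugar = (2.7 − 0.9799)·4.0·22.8

156.8709 g


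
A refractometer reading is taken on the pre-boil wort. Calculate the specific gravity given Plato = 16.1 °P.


SG = 259/(259 − P)
SG = 259/(259 − 16.1)

1.0663


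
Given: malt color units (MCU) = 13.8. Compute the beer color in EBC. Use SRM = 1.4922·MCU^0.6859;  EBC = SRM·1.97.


SRM = 1.4922·13.8^0.6859 = 9.0296
EBC = 9.0296·1.97

17.7884 EBC


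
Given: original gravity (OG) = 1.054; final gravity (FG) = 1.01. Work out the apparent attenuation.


AA = (OG − FG)/(OG − 1) · 100
AA = (1.054 − 1.01)/(1.054 − 1) · 100

81.4815 %


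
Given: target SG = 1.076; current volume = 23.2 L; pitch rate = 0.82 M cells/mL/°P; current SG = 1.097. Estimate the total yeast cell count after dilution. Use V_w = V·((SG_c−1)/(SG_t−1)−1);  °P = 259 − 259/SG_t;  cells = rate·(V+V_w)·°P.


V_w = 23.2·((1.097−1)/(1.076−1)−1) = 6.4105
V_final = 23.2 + 6.4105 = 29.6105
°P = 259 − 259/1.076 = 18.2937
cells = 0.82·29.6105·18.2937

444.1821 billion cells


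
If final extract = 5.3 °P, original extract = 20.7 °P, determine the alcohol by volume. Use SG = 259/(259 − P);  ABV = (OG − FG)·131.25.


OG = 259/(259 − 20.7) = 1.0869
FG = 259/(259 − 5.3) = 1.0209
ABV = (1.0869 − 1.0209)·131.25

8.6592 % ABV


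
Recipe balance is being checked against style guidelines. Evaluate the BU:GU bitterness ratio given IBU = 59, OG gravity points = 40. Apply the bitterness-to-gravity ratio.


BU:GU = IBU / OG_points
BU:GU = 59 / 40

1.4750


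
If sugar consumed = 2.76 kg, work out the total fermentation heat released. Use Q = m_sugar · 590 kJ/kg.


Q = 2.76 · 590

1628.4000 kJ


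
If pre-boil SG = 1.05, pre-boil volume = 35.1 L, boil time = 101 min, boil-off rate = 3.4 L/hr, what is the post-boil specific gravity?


V_post = V_pre − rate·(t/60);  SG_post = 1 + (SG_pre−1)·V_pre/V_post
V_post = 35.1 − 3.4·(101/60) = 29.3767
SG_post = 1 + (1.05 − 1)·35.1/29.3767

1.0597


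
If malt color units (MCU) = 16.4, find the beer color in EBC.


SRM = 1.4922·MCU^0.6859;  EBC = SRM·1.97
SRM = 1.4922·16.4^0.6859 = 10.1646
EBC = 10.1646·1.97

20.0242 EBC


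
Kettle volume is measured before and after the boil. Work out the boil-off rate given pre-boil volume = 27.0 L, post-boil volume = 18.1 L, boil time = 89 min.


rate = (V_pre − V_post) / (t_min/60)
rate = (27.0 − 18.1) / (89/60)

6.0000 L/hr


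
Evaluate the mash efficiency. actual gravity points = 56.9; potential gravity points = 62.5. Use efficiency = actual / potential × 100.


efficiency = 56.9 / 62.5 × 100

91.0400 %


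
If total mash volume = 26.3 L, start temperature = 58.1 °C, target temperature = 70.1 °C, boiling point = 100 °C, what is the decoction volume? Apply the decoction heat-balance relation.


V_dec = V_total·(T_target − T_start)/(T_boil − T_start)
V_dec = 26.3·(70.1 − 58.1)/(100 − 58.1)

7.5322 L


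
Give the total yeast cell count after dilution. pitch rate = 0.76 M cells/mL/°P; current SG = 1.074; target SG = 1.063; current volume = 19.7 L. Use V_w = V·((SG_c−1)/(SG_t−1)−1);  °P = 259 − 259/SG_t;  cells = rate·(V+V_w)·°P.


V_w = 19.7·((1.074−1)/(1.063−1)−1) = 3.4397
V_final = 19.7 + 3.4397 = 23.1397
°P = 259 − 259/1.063 = 15.3500
cells = 0.76·23.1397·15.3500

269.9467 billion cells


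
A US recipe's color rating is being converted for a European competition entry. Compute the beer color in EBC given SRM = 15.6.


EBC = SRM · 1.97
EBC = 15.6 · 1.97

30.7320 EBC


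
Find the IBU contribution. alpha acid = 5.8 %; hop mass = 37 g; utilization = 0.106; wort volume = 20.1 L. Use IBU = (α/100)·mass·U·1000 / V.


IBU = (5.8/100)·37·0.106·1000 / 20.1

11.3172 IBU


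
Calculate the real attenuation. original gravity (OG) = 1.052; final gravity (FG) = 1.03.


AA = (OG−FG)/(OG−1)·100;  RA = AA·0.8192
AA = (1.052 − 1.03)/(1.052 − 1)·100 = 42.3077
RA = 42.3077·0.8192

34.6585 %


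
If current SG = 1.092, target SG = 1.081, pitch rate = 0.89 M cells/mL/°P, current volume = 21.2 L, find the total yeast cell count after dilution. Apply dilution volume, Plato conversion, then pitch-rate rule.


V_w = V·((SG_c−1)/(SG_t−1)−1);  °P = 259 − 259/SG_t;  cells = rate·(V+V_w)·°P
V_w = 21.2·((1.092−1)/(1.081−1)−1) = 2.8790
V_final = 21.2 + 2.8790 = 24.0790
°P = 259 − 259/1.081 = 19.4070
cells = 0.89·24.0790·19.4070

415.8989 billion cells


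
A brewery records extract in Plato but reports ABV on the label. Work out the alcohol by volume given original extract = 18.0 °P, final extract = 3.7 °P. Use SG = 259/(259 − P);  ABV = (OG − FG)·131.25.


OG = 259/(259 − 18.0) = 1.0747
FG = 259/(259 − 3.7) = 1.0145
ABV = (1.0747 − 1.0145)·131.25

7.9007 % ABV


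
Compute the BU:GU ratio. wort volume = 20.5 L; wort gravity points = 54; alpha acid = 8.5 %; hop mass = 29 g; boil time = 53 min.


U = 1.65·0.000125^(GP/1000)·(1−e^(−0.04t))/4.15;  IBU = (α/100)·m·U·1000/V;  BU:GU = IBU/GP
U = 1.65·0.000125^(54/1000)·(1−e^(−0.04·53))/4.15 = 0.2153
IBU = (8.5/100)·29·0.2153·1000/20.5 = 25.8940
BU:GU = 25.8940/54

0.4795


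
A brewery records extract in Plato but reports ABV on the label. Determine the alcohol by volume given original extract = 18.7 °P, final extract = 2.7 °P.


SG = 259/(259 − P);  ABV = (OG − FG)·131.25
OG = 259/(259 − 18.7) = 1.0778
FG = 259/(259 − 2.7) = 1.0105
ABV = (1.0778 − 1.0105)·131.25

8.8311 % ABV


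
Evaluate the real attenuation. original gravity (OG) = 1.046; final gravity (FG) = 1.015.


AA = (OG−FG)/(OG−1)·100;  RA = AA·0.8192
AA = (1.046 − 1.015)/(1.046 − 1)·100 = 67.3913
RA = 67.3913·0.8192

55.2070 %


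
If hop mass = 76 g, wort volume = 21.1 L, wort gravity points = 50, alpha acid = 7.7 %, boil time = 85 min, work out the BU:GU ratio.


U = 1.65·0.000125^(GP/1000)·(1−e^(−0.04t))/4.15;  IBU = (α/100)·m·U·1000/V;  BU:GU = IBU/GP
U = 1.65·0.000125^(50/1000)·(1−e^(−0.04·85))/4.15 = 0.2452
IBU = (7.7/100)·76·0.2452·1000/21.1 = 68.0083
BU:GU = 68.0083/50

1.3602


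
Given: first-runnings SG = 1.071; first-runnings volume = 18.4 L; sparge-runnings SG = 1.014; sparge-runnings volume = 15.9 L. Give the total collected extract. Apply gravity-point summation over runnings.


total = Σ (SG_i − 1)·1000·V_i
first = (1.071 − 1)·1000·18.4 = 1306.4000
sparge = (1.014 − 1)·1000·15.9 = 222.6000
total = 1306.4000 + 222.6000

1529.0000 gravity·L


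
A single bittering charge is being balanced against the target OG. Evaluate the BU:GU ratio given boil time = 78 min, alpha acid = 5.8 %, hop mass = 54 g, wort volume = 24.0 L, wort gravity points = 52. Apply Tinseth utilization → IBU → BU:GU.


U = 1.65·0.000125^(GP/1000)·(1−e^(−0.04t))/4.15;  IBU = (α/100)·m·U·1000/V;  BU:GU = IBU/GP
U = 1.65·0.000125^(52/1000)·(1−e^(−0.04·78))/4.15 = 0.2382
IBU = (5.8/100)·54·0.2382·1000/24.0 = 31.0794
BU:GU = 31.0794/52

0.5977


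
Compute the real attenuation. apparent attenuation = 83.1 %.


RA = AA · 0.8192
RA = 83.1 · 0.8192

68.0755 %


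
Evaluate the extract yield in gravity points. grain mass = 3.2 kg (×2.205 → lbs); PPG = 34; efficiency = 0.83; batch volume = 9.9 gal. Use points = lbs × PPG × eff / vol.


lbs = 3.2 × 2.205 = 7.0560
points = 7.0560 × 34 × 0.83 / 9.9

20.1132 points


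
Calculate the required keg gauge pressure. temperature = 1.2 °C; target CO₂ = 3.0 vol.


psi = vols/(0.01821 + 0.09011·e^(−0.04·T)) − 14.695
psi = 3.0/(0.01821 + 0.09011·e^(−0.04·1.2)) − 14.695

14.1243 psi


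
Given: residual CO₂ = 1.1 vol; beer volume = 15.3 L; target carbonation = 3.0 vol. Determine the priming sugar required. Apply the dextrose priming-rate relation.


sugar = (target − residual)·4.0·V
sugar = (3.0 − 1.1)·4.0·15.3

116.2800 g


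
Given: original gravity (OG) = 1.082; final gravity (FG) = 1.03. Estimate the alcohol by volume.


ABV = (OG − FG) · 131.25
ABV = (1.082 − 1.03) · 131.25

6.8250 % ABV


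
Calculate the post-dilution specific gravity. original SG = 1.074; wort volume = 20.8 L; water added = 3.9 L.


SG_new = 1 + (SG_old − 1)·V_old/(V_old + V_water)
pts = (1.074 − 1)·1000·20.8/(20.8 + 3.9) = 62.3158
SG_new = 1 + 62.3158/1000

1.0623


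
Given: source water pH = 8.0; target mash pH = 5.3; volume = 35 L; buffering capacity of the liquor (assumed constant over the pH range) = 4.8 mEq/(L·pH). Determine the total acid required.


acid = buffering capacity · (pH_source − pH_target) · V
acid = 4.8 · (8.0 − 5.3) · 35

453.6000 mEq
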